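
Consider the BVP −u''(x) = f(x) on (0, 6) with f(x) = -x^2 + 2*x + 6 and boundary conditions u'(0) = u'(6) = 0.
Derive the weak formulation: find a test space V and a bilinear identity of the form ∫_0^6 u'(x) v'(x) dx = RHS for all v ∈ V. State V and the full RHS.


V = H^1(0, 6) (no boundary constraint on v; u is determined up to an additive constant); weak form: ∫_0^6 u'v' dx = ∫_0^6 (-x^2 + 2*x + 6) v dx for all v ∈ V.

Multiply both sides by a test function v and integrate from 0 to 6:
  ∫_0^6 −u''(x) v(x) dx = ∫_0^6 f(x) v(x) dx.
Integrate the LHS by parts once:
  ∫_0^6 −u'' v dx = −[u'(x) v(x)]_0^6 + ∫_0^6 u'(x) v'(x) dx.
Thus ∫_0^6 u'(x) v'(x) dx = ∫_0^6 f(x) v(x) dx + [u'(x) v(x)]_0^6.
Choose V so that boundary terms are either known or forced to vanish.
u has homogeneous Neumann: u'(0) = u'(6) = 0. So [u' v]_0^6 = 0·v(6) − 0·v(0) = 0 for any v; take V = H^1(0, 6).
Weak formulation: find u (satisfying any essential BC) such that ∫_0^6 u'(x) v'(x) dx = ∫_0^6 f v dx for all v ∈ V (homogeneous Neumann, so boundary terms vanish).
Substituting f(x) = -x^2 + 2*x + 6, the right-hand side is ∫_0^6 (-x^2 + 2*x + 6) v dx.
Compatibility check (pure Neumann): taking v ≡ 1 ∈ V gives 0 = ∫_0^6 f dx + (0) − (0), i.e. ∫_0^6 f dx must equal u'(0) − u'(6) = 0. Indeed ∫_0^6 (-x^2 + 2*x + 6) dx = 0, so the data are compatible. The solution is then unique only up to an additive constant (fix it e.g. by requiring ∫_0^6 u dx = 0).


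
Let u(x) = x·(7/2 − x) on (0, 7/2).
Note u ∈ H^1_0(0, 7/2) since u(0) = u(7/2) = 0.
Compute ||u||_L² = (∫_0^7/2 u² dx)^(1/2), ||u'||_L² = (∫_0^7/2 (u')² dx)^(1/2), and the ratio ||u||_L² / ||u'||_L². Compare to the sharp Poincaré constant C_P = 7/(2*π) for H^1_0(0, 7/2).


||u||_L² / ||u'||_L² = 7*sqrt(10)/20 < C_P = 7/(2*π).

u(x) = x·(7/2 − x), so u'(x) = 7/2 - 2*x.
u(x) = x·(7/2 − x) vanishes at x = 0 and x = 7/2, so u ∈ H^1_0(0, 7/2). Differentiate via the product rule and integrate the resulting polynomials term by term.
  ∫_0^7/2 u² dx = ∫_0^7/2 (x^4 - 7*x^3 + 49*x^2/4) dx. Term by term:
    ∫_0^7/2 x^4 dx = 16807/160;  ∫_0^7/2 -7*x^3 dx = -16807/64;  ∫_0^7/2 49*x^2/4 dx = 16807/96.
  Sum: 16807/160 − 16807/64 + 16807/96 = 16807/960.
  ∫_0^7/2 (u')² dx = ∫_0^7/2 (4*x^2 - 14*x + 49/4) dx. Term by term:
    ∫_0^7/2 4*x^2 dx = 343/6;  ∫_0^7/2 -14*x dx = -343/4;  ∫_0^7/2 49/4 dx = 343/8.
  Sum: 343/6 − 343/4 + 343/8 = 343/24.
∫_0^7/2 u² dx = 16807/960, so ||u||_L² = 49*sqrt(105)/120.
∫_0^7/2 (u')² dx = 343/24, so ||u'||_L² = 7*sqrt(42)/12.
Ratio ||u||_L² / ||u'||_L² = 7*sqrt(10)/20.
Sharp Poincaré constant on H^1_0(0, 7/2) is C_P = L/π = 7/(2*π), achieved by sin(2*π/7·x).
A polynomial bump cannot attain the sharp Poincaré constant (only the first sine eigenfunction does), so the ratio is strictly less than C_P, consistent with ||u||_L² ≤ C_P ||u'||_L².


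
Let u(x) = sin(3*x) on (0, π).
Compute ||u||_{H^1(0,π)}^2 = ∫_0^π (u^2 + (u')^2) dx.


||u||_{H^1(0,π)}^2 = 5*π

u'(x) = 3*cos(3*x).
Expand u² and (u')² and integrate term by term on (0, π), using: for integers n ≥ 1, ∫_0^π sin²(nx) dx = ∫_0^π cos²(nx) dx = π/2; for n ≠ n', ∫_0^π sin(nx)sin(n'x) dx = ∫_0^π cos(nx)cos(n'x) dx = 0; and by product-to-sum, ∫_0^π sin(nx)cos(n'x) dx = ½∫_0^π [sin((n+n')x) + sin((n−n')x)] dx, which is 0 when n+n' is even and 2n/(n²−n'²) when n+n' is odd (it need not vanish on (0, π)).
  u² squared terms: (1)²·∫sin(3x)² dx = 1·π/2 = π/2.
  So ∫_0^π u² dx = π/2.
  (u')² squared terms: (3)²·∫cos(3x)² dx = 9·π/2 = 9*π/2.
  So ∫_0^π (u')² dx = 9*π/2.
||u||_{H^1}^2 = (π/2) + (9*π/2) = 5*π.


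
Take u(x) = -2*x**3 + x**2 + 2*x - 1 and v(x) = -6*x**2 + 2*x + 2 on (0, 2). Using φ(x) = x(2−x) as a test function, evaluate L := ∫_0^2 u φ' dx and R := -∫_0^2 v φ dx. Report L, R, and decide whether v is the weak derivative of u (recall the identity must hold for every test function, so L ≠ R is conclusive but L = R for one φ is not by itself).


LHS = 64/15, RHS = 64/15. Yes, v = u' weakly.

u(x) = -2*x**3 + x**2 + 2*x - 1, classical derivative u'(x) = -6*x**2 + 2*x + 2.
φ(x) = x(2−x), so φ'(x) = 2 - 2*x.
Note φ(0) = φ(2) = 0, so the boundary term u·φ vanishes.
LHS = ∫_0^2 u(x) φ'(x) dx = ∫_0^2 (4*x^4 - 6*x^3 - 2*x^2 + 6*x - 2) dx. Term by term:
  ∫_0^2 4*x^4 dx = 128/5;  ∫_0^2 -6*x^3 dx = -24;  ∫_0^2 -2*x^2 dx = -16/3;
  ∫_0^2 6*x dx = 12;  ∫_0^2 -2 dx = -4.
Sum: 128/5 − 24 − 16/3 + 12 − 4 = 64/15.
So LHS = 64/15.
∫_0^2 v(x) φ(x) dx = ∫_0^2 (6*x^4 - 14*x^3 + 2*x^2 + 4*x) dx. Term by term:
  ∫_0^2 6*x^4 dx = 192/5;  ∫_0^2 -14*x^3 dx = -56;  ∫_0^2 2*x^2 dx = 16/3;
  ∫_0^2 4*x dx = 8.
Sum: 192/5 − 56 + 16/3 + 8 = -64/15.
So RHS = -∫_0^2 v(x) φ(x) dx = 64/15.
LHS = RHS, so the identity holds for this test φ.
Moreover u is smooth here and v(x) = u'(x) = -6*x**2 + 2*x + 2 pointwise, so the identity holds for every test function. Hence v is the weak derivative of u.


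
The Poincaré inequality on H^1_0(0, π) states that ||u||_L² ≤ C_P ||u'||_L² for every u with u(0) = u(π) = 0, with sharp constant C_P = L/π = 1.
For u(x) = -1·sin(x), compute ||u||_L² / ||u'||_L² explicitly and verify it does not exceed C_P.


||u||_L² / ||u'||_L² = 1 = C_P.

u(x) = -1·sin(x), so u'(x) = -cos(x).
Writing u(x) = A·sin(kπx/L) with A = -1 and k = 1, use ∫_0^L sin²(kπx/L) dx = L/2 and ∫_0^L cos²(kπx/L) dx = L/2.
u² = 1·sin²(x) and (u')² = 1·cos²(x), and each of sin², cos² integrates to L/2 = π/2 over (0, π).
∫_0^π u² dx = π/2, so ||u||_L² = sqrt(2)*sqrt(π)/2.
∫_0^π (u')² dx = π/2, so ||u'||_L² = sqrt(2)*sqrt(π)/2.
Ratio ||u||_L² / ||u'||_L² = 1.
Sharp Poincaré constant on H^1_0(0, π) is C_P = L/π = 1, achieved by sin(x).
This is the k = 1 eigenfunction (up to amplitude), so the ratio equals the sharp Poincaré constant exactly.


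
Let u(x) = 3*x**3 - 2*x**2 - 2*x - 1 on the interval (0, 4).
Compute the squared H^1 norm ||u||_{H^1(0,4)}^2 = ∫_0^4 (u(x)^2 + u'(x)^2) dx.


||u||_{H^1}^2 = 814364/35

The H^1 norm (squared) on an interval (0, L) is
  ||u||_{H^1}^2 = ∫_0^L u(x)^2 dx + ∫_0^L u'(x)^2 dx.
Compute u'(x) = 9*x**2 - 4*x - 2.
Then u(x)^2 = 9*x**6 - 12*x**5 - 8*x**4 + 2*x**3 + 8*x**2 + 4*x + 1 and u'(x)^2 = 81*x**4 - 72*x**3 - 20*x**2 + 16*x + 4.
Integrate each monomial from 0 to 4 using ∫_0^4 c·x^n dx = c·4^(n+1)/(n+1):
  ∫_0^4 u(x)^2 dx = ∫_0^4 (9*x^6 - 12*x^5 - 8*x^4 + 2*x^3 + 8*x^2 + 4*x + 1) dx. Term by term:
    ∫_0^4 9*x^6 dx = 147456/7;  ∫_0^4 -12*x^5 dx = -8192;  ∫_0^4 -8*x^4 dx = -8192/5;
    ∫_0^4 2*x^3 dx = 128;  ∫_0^4 8*x^2 dx = 512/3;  ∫_0^4 4*x dx = 32;
    ∫_0^4 1 dx = 4.
  Sum: 147456/7 − 8192 − 8192/5 + 128 + 512/3 + 32 + 4 = 1214788/105.
  ∫_0^4 u'(x)^2 dx = ∫_0^4 (81*x^4 - 72*x^3 - 20*x^2 + 16*x + 4) dx. Term by term:
    ∫_0^4 81*x^4 dx = 82944/5;  ∫_0^4 -72*x^3 dx = -4608;  ∫_0^4 -20*x^2 dx = -1280/3;
    ∫_0^4 16*x dx = 128;  ∫_0^4 4 dx = 16.
  Sum: 82944/5 − 4608 − 1280/3 + 128 + 16 = 175472/15.
Adding: ||u||_{H^1}^2 = 1214788/105 + 175472/15 = 814364/35.


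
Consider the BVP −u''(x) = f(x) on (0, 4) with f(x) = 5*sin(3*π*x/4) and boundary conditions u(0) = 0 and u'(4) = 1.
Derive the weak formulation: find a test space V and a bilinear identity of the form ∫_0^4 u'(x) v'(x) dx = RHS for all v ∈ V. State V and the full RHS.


V = {v ∈ H^1(0, 4) : v(0) = 0} (test functions vanish at x = 0 where u is specified); weak form: ∫_0^4 u'v' dx = ∫_0^4 (5*sin(3*π*x/4)) v dx + v(4) for all v ∈ V.

Multiply both sides by a test function v and integrate from 0 to 4:
  ∫_0^4 −u''(x) v(x) dx = ∫_0^4 f(x) v(x) dx.
Integrate the LHS by parts once:
  ∫_0^4 −u'' v dx = −[u'(x) v(x)]_0^4 + ∫_0^4 u'(x) v'(x) dx.
Thus ∫_0^4 u'(x) v'(x) dx = ∫_0^4 f(x) v(x) dx + [u'(x) v(x)]_0^4.
Choose V so that boundary terms are either known or forced to vanish.
Mixed BC: u(0) = 0 (Dirichlet) and u'(4) = 1 (Neumann). Define V = {v ∈ H^1(0, 4) : v(0) = 0}. Then [u' v]_0^4 = u'(4)·v(4) − u'(0)·0 = v(4).
Weak formulation: find u (satisfying any essential BC) such that ∫_0^4 u'(x) v'(x) dx = ∫_0^4 f v dx + v(4) for all v ∈ V (Dirichlet at 0 absorbed into V; Neumann datum at x = 4 contributes the boundary term).
Substituting f(x) = 5*sin(3*π*x/4), the right-hand side is ∫_0^4 (5*sin(3*π*x/4)) v dx + v(4).


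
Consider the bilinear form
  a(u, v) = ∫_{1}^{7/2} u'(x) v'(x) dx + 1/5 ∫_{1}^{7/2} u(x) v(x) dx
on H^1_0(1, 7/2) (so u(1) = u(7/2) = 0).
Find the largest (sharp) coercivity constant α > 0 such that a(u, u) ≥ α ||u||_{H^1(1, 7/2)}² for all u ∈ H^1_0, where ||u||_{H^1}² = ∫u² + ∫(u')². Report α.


α = (5 + 4*π^2)/(25 + 4*π^2)

Coercivity of a(·,·) on H^1_0(1, 7/2) means a(u, u) ≥ α ||u||_{H^1}² for every u ∈ H^1_0.
The interval has length L = 5/2, and Poincaré/coercivity depend only on L. Here a(u, u) = ∫(u')² + (1/5)·∫u².
Here 0 < c = 1/5 < 1. The condition a(u,u) ≥ α||u||_{H^1}² reads (1−α)∫(u')² ≥ (α−c)∫u². Any admissible α is ≤ 1 (rapidly oscillating u have ∫u²/∫(u')² → 0), and α = 1 would force 0 ≥ (1−c)∫u², impossible since c < 1; so 1−α > 0. By the sharp Poincaré inequality on H^1_0 of an interval of length L, ∫(u')² ≥ (π/L)²∫u² with equality for the first sine mode sin(π(x−x₀)/L) (x₀ the left endpoint), so the inequality holds for all u iff (1−α)(π/L)² ≥ α − c, i.e. α ≤ ((π/L)² + c)/((π/L)² + 1) = (1 + c(L/π)²)/(1 + (L/π)²). With (π/L)² = 4*π^2/25 and c = 1/5, the largest admissible constant is α = ((π/L)² + c)/((π/L)² + 1).
Simplifying, α = (5 + 4*π^2)/(25 + 4*π^2).


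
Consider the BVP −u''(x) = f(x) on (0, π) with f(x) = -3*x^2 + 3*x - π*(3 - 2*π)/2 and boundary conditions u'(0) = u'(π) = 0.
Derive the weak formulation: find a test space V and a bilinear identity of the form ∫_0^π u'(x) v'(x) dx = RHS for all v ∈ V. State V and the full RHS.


V = H^1(0, π) (no boundary constraint on v; u is determined up to an additive constant); weak form: ∫_0^π u'v' dx = ∫_0^π (-3*x^2 + 3*x - π*(3 - 2*π)/2) v dx for all v ∈ V.

Multiply both sides by a test function v and integrate from 0 to π:
  ∫_0^π −u''(x) v(x) dx = ∫_0^π f(x) v(x) dx.
Integrate the LHS by parts once:
  ∫_0^π −u'' v dx = −[u'(x) v(x)]_0^π + ∫_0^π u'(x) v'(x) dx.
Thus ∫_0^π u'(x) v'(x) dx = ∫_0^π f(x) v(x) dx + [u'(x) v(x)]_0^π.
Choose V so that boundary terms are either known or forced to vanish.
u has homogeneous Neumann: u'(0) = u'(π) = 0. So [u' v]_0^π = 0·v(π) − 0·v(0) = 0 for any v; take V = H^1(0, π).
Weak formulation: find u (satisfying any essential BC) such that ∫_0^π u'(x) v'(x) dx = ∫_0^π f v dx for all v ∈ V (homogeneous Neumann, so boundary terms vanish).
Substituting f(x) = -3*x^2 + 3*x - π*(3 - 2*π)/2, the right-hand side is ∫_0^π (-3*x^2 + 3*x - π*(3 - 2*π)/2) v dx.
Compatibility check (pure Neumann): taking v ≡ 1 ∈ V gives 0 = ∫_0^π f dx + (0) − (0), i.e. ∫_0^π f dx must equal u'(0) − u'(π) = 0. Indeed ∫_0^π (-3*x^2 + 3*x - π*(3 - 2*π)/2) dx = 0, so the data are compatible. The solution is then unique only up to an additive constant (fix it e.g. by requiring ∫_0^π u dx = 0).


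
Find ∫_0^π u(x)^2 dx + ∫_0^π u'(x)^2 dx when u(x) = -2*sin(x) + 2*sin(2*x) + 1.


||u||_{H^1(0,π)}^2 = -8 + 15*π

u'(x) = -2*cos(x) + 4*cos(2*x).
Expand u² and (u')² and integrate term by term on (0, π), using: for integers n ≥ 1, ∫_0^π sin²(nx) dx = ∫_0^π cos²(nx) dx = π/2; for n ≠ n', ∫_0^π sin(nx)sin(n'x) dx = ∫_0^π cos(nx)cos(n'x) dx = 0; and by product-to-sum, ∫_0^π sin(nx)cos(n'x) dx = ½∫_0^π [sin((n+n')x) + sin((n−n')x)] dx, which is 0 when n+n' is even and 2n/(n²−n'²) when n+n' is odd (it need not vanish on (0, π)). For the constant mode: ∫_0^π 1 dx = π, ∫_0^π cos(nx) dx = 0, ∫_0^π sin(nx) dx = (1−(−1)^n)/n.
  u² squared terms: (1)²·∫1 dx = 1·π = π;  (-2)²·∫sin(x)² dx = 4·π/2 = 2*π;  (2)²·∫sin(2x)² dx = 4·π/2 = 2*π.
  u² cross terms: 2·(1)·(-2)·∫1·sin(x) dx = -4·(2) = -8;  2·(1)·(2)·∫1·sin(2x) dx = 4·(0) = 0;  2·(-2)·(2)·∫sin(x)·sin(2x) dx = -8·(0) = 0.
  So ∫_0^π u² dx = π + 2*π + 2*π − 8 + 0 + 0 = -8 + 5*π.
  (u')² squared terms: (-2)²·∫cos(x)² dx = 4·π/2 = 2*π;  (4)²·∫cos(2x)² dx = 16·π/2 = 8*π.
  (u')² cross terms: 2·(-2)·(4)·∫cos(x)·cos(2x) dx = -16·(0) = 0.
  So ∫_0^π (u')² dx = 2*π + 8*π + 0 = 10*π.
||u||_{H^1}^2 = (-8 + 5*π) + (10*π) = -8 + 15*π.


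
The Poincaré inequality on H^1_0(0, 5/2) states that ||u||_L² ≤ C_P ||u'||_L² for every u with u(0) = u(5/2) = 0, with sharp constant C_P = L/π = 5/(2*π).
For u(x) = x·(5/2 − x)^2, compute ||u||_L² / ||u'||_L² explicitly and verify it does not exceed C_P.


||u||_L² / ||u'||_L² = 5*sqrt(14)/28 < C_P = 5/(2*π).

u(x) = x·(5/2 − x)^2, so u'(x) = (2*x - 5)*(6*x - 5)/4.
u(x) = x·(5/2 − x)^2 vanishes at x = 0 and x = 5/2, so u ∈ H^1_0(0, 5/2). Differentiate via the product rule and integrate the resulting polynomials term by term.
  ∫_0^5/2 u² dx = ∫_0^5/2 (x^6 - 10*x^5 + 75*x^4/2 - 125*x^3/2 + 625*x^2/16) dx. Term by term:
    ∫_0^5/2 x^6 dx = 78125/896;  ∫_0^5/2 -10*x^5 dx = -78125/192;  ∫_0^5/2 75*x^4/2 dx = 46875/64;
    ∫_0^5/2 -125*x^3/2 dx = -78125/128;  ∫_0^5/2 625*x^2/16 dx = 78125/384.
  Sum: 78125/896 − 78125/192 + 46875/64 − 78125/128 + 78125/384 = 15625/2688.
  ∫_0^5/2 (u')² dx = ∫_0^5/2 (9*x^4 - 60*x^3 + 275*x^2/2 - 125*x + 625/16) dx. Term by term:
    ∫_0^5/2 9*x^4 dx = 5625/32;  ∫_0^5/2 -60*x^3 dx = -9375/16;  ∫_0^5/2 275*x^2/2 dx = 34375/48;
    ∫_0^5/2 -125*x dx = -3125/8;  ∫_0^5/2 625/16 dx = 3125/32.
  Sum: 5625/32 − 9375/16 + 34375/48 − 3125/8 + 3125/32 = 625/48.
∫_0^5/2 u² dx = 15625/2688, so ||u||_L² = 125*sqrt(42)/336.
∫_0^5/2 (u')² dx = 625/48, so ||u'||_L² = 25*sqrt(3)/12.
Ratio ||u||_L² / ||u'||_L² = 5*sqrt(14)/28.
Sharp Poincaré constant on H^1_0(0, 5/2) is C_P = L/π = 5/(2*π), achieved by sin(2*π/5·x).
A polynomial bump cannot attain the sharp Poincaré constant (only the first sine eigenfunction does), so the ratio is strictly less than C_P, consistent with ||u||_L² ≤ C_P ||u'||_L².


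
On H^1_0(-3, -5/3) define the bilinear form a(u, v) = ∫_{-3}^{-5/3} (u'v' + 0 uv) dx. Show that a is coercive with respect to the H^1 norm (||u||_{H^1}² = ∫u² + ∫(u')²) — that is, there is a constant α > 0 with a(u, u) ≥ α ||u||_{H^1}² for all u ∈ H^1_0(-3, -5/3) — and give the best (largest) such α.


α = 9*π^2/(16 + 9*π^2)

Coercivity of a(·,·) on H^1_0(-3, -5/3) means a(u, u) ≥ α ||u||_{H^1}² for every u ∈ H^1_0.
The interval has length L = 4/3, and Poincaré/coercivity depend only on L. Here a(u, u) = ∫(u')² + (0)·∫u².
Here c = 0, so a(u,u) = ∫(u')² alone. The condition a(u,u) ≥ α||u||_{H^1}² reads (1−α)∫(u')² ≥ (α−c)∫u². Any admissible α is ≤ 1 (rapidly oscillating u have ∫u²/∫(u')² → 0), and α = 1 would force 0 ≥ (1−c)∫u², impossible since c < 1; so 1−α > 0. By the sharp Poincaré inequality on H^1_0 of an interval of length L, ∫(u')² ≥ (π/L)²∫u² with equality for the first sine mode sin(π(x−x₀)/L) (x₀ the left endpoint), so the inequality holds for all u iff (1−α)(π/L)² ≥ α − c, i.e. α ≤ ((π/L)² + c)/((π/L)² + 1) = (1 + c(L/π)²)/(1 + (L/π)²). (Direct route, valid since c ≤ 0: Poincaré gives c∫u² ≥ c(L/π)²∫(u')², so a(u,u) ≥ (1 + c(L/π)²)∫(u')², while ||u||_{H^1}² ≤ (1 + (L/π)²)∫(u')²; dividing yields the same α.) With (π/L)² = 9*π^2/16 and c = 0, the largest admissible constant is α = ((π/L)² + c)/((π/L)² + 1).
Simplifying, α = 9*π^2/(16 + 9*π^2).


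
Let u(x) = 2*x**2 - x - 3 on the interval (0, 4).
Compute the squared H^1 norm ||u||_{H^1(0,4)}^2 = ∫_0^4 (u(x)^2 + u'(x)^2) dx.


||u||_{H^1}^2 = 10408/15

The H^1 norm (squared) on an interval (0, L) is
  ||u||_{H^1}^2 = ∫_0^L u(x)^2 dx + ∫_0^L u'(x)^2 dx.
Compute u'(x) = 4*x - 1.
Then u(x)^2 = 4*x**4 - 4*x**3 - 11*x**2 + 6*x + 9 and u'(x)^2 = 16*x**2 - 8*x + 1.
Integrate each monomial from 0 to 4 using ∫_0^4 c·x^n dx = c·4^(n+1)/(n+1):
  ∫_0^4 u(x)^2 dx = ∫_0^4 (4*x^4 - 4*x^3 - 11*x^2 + 6*x + 9) dx. Term by term:
    ∫_0^4 4*x^4 dx = 4096/5;  ∫_0^4 -4*x^3 dx = -256;  ∫_0^4 -11*x^2 dx = -704/3;
    ∫_0^4 6*x dx = 48;  ∫_0^4 9 dx = 36.
  Sum: 4096/5 − 256 − 704/3 + 48 + 36 = 6188/15.
  ∫_0^4 u'(x)^2 dx = ∫_0^4 (16*x^2 - 8*x + 1) dx. Term by term:
    ∫_0^4 16*x^2 dx = 1024/3;  ∫_0^4 -8*x dx = -64;  ∫_0^4 1 dx = 4.
  Sum: 1024/3 − 64 + 4 = 844/3.
Adding: ||u||_{H^1}^2 = 6188/15 + 844/3 = 10408/15.


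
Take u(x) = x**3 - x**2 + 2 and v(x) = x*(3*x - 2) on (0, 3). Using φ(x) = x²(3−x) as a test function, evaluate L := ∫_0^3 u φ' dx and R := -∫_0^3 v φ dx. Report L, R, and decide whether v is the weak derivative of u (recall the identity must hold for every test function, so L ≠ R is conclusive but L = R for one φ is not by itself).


LHS = -243/5, RHS = -243/5. Yes, v = u' weakly.

u(x) = x**3 - x**2 + 2, classical derivative u'(x) = 3*x**2 - 2*x.
φ(x) = x²(3−x), so φ'(x) = 3*x*(2 - x).
Note φ(0) = φ(3) = 0, so the boundary term u·φ vanishes.
LHS = ∫_0^3 u(x) φ'(x) dx = ∫_0^3 (-3*x^5 + 9*x^4 - 6*x^3 - 6*x^2 + 12*x) dx. Term by term:
  ∫_0^3 -3*x^5 dx = -729/2;  ∫_0^3 9*x^4 dx = 2187/5;  ∫_0^3 -6*x^3 dx = -243/2;
  ∫_0^3 -6*x^2 dx = -54;  ∫_0^3 12*x dx = 54.
Sum: -729/2 + 2187/5 − 243/2 − 54 + 54 = -243/5.
So LHS = -243/5.
∫_0^3 v(x) φ(x) dx = ∫_0^3 (-3*x^5 + 11*x^4 - 6*x^3) dx. Term by term:
  ∫_0^3 -3*x^5 dx = -729/2;  ∫_0^3 11*x^4 dx = 2673/5;  ∫_0^3 -6*x^3 dx = -243/2.
Sum: -729/2 + 2673/5 − 243/2 = 243/5.
So RHS = -∫_0^3 v(x) φ(x) dx = -243/5.
LHS = RHS, so the identity holds for this test φ.
Moreover u is smooth here and v(x) = u'(x) = 3*x**2 - 2*x pointwise, so the identity holds for every test function. Hence v is the weak derivative of u.


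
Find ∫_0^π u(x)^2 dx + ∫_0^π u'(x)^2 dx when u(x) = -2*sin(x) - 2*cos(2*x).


||u||_{H^1(0,π)}^2 = -80/3 + 14*π

u'(x) = 4*sin(2*x) - 2*cos(x).
Expand u² and (u')² and integrate term by term on (0, π), using: for integers n ≥ 1, ∫_0^π sin²(nx) dx = ∫_0^π cos²(nx) dx = π/2; for n ≠ n', ∫_0^π sin(nx)sin(n'x) dx = ∫_0^π cos(nx)cos(n'x) dx = 0; and by product-to-sum, ∫_0^π sin(nx)cos(n'x) dx = ½∫_0^π [sin((n+n')x) + sin((n−n')x)] dx, which is 0 when n+n' is even and 2n/(n²−n'²) when n+n' is odd (it need not vanish on (0, π)).
  u² squared terms: (-2)²·∫cos(2x)² dx = 4·π/2 = 2*π;  (-2)²·∫sin(x)² dx = 4·π/2 = 2*π.
  u² cross terms: 2·(-2)·(-2)·∫cos(2x)·sin(x) dx = 8·(-2/3) = -16/3.
  So ∫_0^π u² dx = 2*π + 2*π − 16/3 = -16/3 + 4*π.
  (u')² squared terms: (-2)²·∫cos(x)² dx = 4·π/2 = 2*π;  (4)²·∫sin(2x)² dx = 16·π/2 = 8*π.
  (u')² cross terms: 2·(-2)·(4)·∫cos(x)·sin(2x) dx = -16·(4/3) = -64/3.
  So ∫_0^π (u')² dx = 2*π + 8*π − 64/3 = -64/3 + 10*π.
||u||_{H^1}^2 = (-16/3 + 4*π) + (-64/3 + 10*π) = -80/3 + 14*π.


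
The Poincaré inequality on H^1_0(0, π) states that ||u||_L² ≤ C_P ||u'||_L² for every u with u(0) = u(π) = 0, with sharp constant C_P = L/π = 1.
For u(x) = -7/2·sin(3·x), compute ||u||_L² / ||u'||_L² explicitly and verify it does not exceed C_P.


||u||_L² / ||u'||_L² = 1/3 < C_P = 1.

u(x) = -7/2·sin(3·x), so u'(x) = -21*cos(3*x)/2.
Writing u(x) = A·sin(kπx/L) with A = -7/2 and k = 3, use ∫_0^L sin²(kπx/L) dx = L/2 and ∫_0^L cos²(kπx/L) dx = L/2.
u² = 49/4·sin²(3·x) and (u')² = 441/4·cos²(3·x), and each of sin², cos² integrates to L/2 = π/2 over (0, π).
∫_0^π u² dx = 49*π/8, so ||u||_L² = 7*sqrt(2)*sqrt(π)/4.
∫_0^π (u')² dx = 441*π/8, so ||u'||_L² = 21*sqrt(2)*sqrt(π)/4.
Ratio ||u||_L² / ||u'||_L² = 1/3.
Sharp Poincaré constant on H^1_0(0, π) is C_P = L/π = 1, achieved by sin(x).
This is the k = 3 harmonic; the ratio L/(kπ) is strictly less than C_P = L/π, consistent with the sharp inequality ||u||_L² ≤ C_P ||u'||_L².


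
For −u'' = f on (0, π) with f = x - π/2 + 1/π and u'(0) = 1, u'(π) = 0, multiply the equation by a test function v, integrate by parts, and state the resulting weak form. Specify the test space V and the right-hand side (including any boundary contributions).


V = H^1(0, π) (v unrestricted at boundary; u is determined up to an additive constant); weak form: ∫_0^π u'v' dx = ∫_0^π (x - π/2 + 1/π) v dx − v(0) for all v ∈ V.

Multiply both sides by a test function v and integrate from 0 to π:
  ∫_0^π −u''(x) v(x) dx = ∫_0^π f(x) v(x) dx.
Integrate the LHS by parts once:
  ∫_0^π −u'' v dx = −[u'(x) v(x)]_0^π + ∫_0^π u'(x) v'(x) dx.
Thus ∫_0^π u'(x) v'(x) dx = ∫_0^π f(x) v(x) dx + [u'(x) v(x)]_0^π.
Choose V so that boundary terms are either known or forced to vanish.
u has inhomogeneous Neumann u'(0) = 1, u'(π) = 0. [u' v]_0^π = (0)·v(π) − (1)·v(0) = − v(0). Take V = H^1(0, π); boundary term becomes part of RHS.
Weak formulation: find u (satisfying any essential BC) such that ∫_0^π u'(x) v'(x) dx = ∫_0^π f v dx − v(0) for all v ∈ V (Neumann data are natural BCs: they enter the RHS as boundary terms).
Substituting f(x) = x - π/2 + 1/π, the right-hand side is ∫_0^π (x - π/2 + 1/π) v dx − v(0).
Compatibility check (pure Neumann): taking v ≡ 1 ∈ V gives 0 = ∫_0^π f dx + (0) − (1), i.e. ∫_0^π f dx must equal u'(0) − u'(π) = 1. Indeed ∫_0^π (x - π/2 + 1/π) dx = 1, so the data are compatible. The solution is then unique only up to an additive constant (fix it e.g. by requiring ∫_0^π u dx = 0).


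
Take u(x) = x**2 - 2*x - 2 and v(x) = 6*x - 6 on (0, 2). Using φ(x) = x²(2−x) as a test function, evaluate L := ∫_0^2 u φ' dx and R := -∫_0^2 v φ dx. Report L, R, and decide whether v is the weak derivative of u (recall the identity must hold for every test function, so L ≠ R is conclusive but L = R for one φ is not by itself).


LHS = -8/15, RHS = -8/5. No, v is not the weak derivative of u.

u(x) = x**2 - 2*x - 2, classical derivative u'(x) = 2*x - 2.
φ(x) = x²(2−x), so φ'(x) = x*(4 - 3*x).
Note φ(0) = φ(2) = 0, so the boundary term u·φ vanishes.
LHS = ∫_0^2 u(x) φ'(x) dx = ∫_0^2 (-3*x^4 + 10*x^3 - 2*x^2 - 8*x) dx. Term by term:
  ∫_0^2 -3*x^4 dx = -96/5;  ∫_0^2 10*x^3 dx = 40;  ∫_0^2 -2*x^2 dx = -16/3;
  ∫_0^2 -8*x dx = -16.
Sum: -96/5 + 40 − 16/3 − 16 = -8/15.
So LHS = -8/15.
∫_0^2 v(x) φ(x) dx = ∫_0^2 (-6*x^4 + 18*x^3 - 12*x^2) dx. Term by term:
  ∫_0^2 -6*x^4 dx = -192/5;  ∫_0^2 18*x^3 dx = 72;  ∫_0^2 -12*x^2 dx = -32.
Sum: -192/5 + 72 − 32 = 8/5.
So RHS = -∫_0^2 v(x) φ(x) dx = -8/5.
LHS − RHS = 16/15 ≠ 0, so the identity fails.
(For a valid weak derivative the identity must hold for EVERY test function, in particular this one. The failure shows v is NOT the weak derivative of u.)
Correct weak derivative would be u'(x) = 2*x - 2.


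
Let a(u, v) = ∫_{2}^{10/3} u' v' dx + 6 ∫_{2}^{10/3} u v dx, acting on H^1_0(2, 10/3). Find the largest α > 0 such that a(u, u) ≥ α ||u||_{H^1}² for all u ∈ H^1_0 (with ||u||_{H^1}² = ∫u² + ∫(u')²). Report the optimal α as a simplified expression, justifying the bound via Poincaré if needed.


α = 1

Coercivity of a(·,·) on H^1_0(2, 10/3) means a(u, u) ≥ α ||u||_{H^1}² for every u ∈ H^1_0.
The interval has length L = 4/3, and Poincaré/coercivity depend only on L. Here a(u, u) = ∫(u')² + (6)·∫u².
Here c = 6 ≥ 1, so a(u,u) = ∫(u')² + c∫u² ≥ ∫(u')² + ∫u² = ||u||_{H^1}², i.e. α = 1 works. No larger α is possible: a(u,u) ≥ α||u||_{H^1}² means (1−α)∫(u')² ≥ (α−c)∫u², and for the modes u_n = sin(nπ(x−x₀)/L) (x₀ the left endpoint) one has ∫u_n²/∫(u_n')² = (L/(nπ))² → 0, so a(u_n,u_n)/||u_n||_{H^1}² → 1. Hence the optimal constant is α = 1.
Therefore α = 1.


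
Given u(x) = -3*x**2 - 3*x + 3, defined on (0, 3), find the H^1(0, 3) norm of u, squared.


||u||_{H^1}^2 = 11799/10

The H^1 norm (squared) on an interval (0, L) is
  ||u||_{H^1}^2 = ∫_0^L u(x)^2 dx + ∫_0^L u'(x)^2 dx.
Compute u'(x) = -6*x - 3.
Then u(x)^2 = 9*x**4 + 18*x**3 - 9*x**2 - 18*x + 9 and u'(x)^2 = 36*x**2 + 36*x + 9.
Integrate each monomial from 0 to 3 using ∫_0^3 c·x^n dx = c·3^(n+1)/(n+1):
  ∫_0^3 u(x)^2 dx = ∫_0^3 (9*x^4 + 18*x^3 - 9*x^2 - 18*x + 9) dx. Term by term:
    ∫_0^3 9*x^4 dx = 2187/5;  ∫_0^3 18*x^3 dx = 729/2;  ∫_0^3 -9*x^2 dx = -81;
    ∫_0^3 -18*x dx = -81;  ∫_0^3 9 dx = 27.
  Sum: 2187/5 + 729/2 − 81 − 81 + 27 = 6669/10.
  ∫_0^3 u'(x)^2 dx = ∫_0^3 (36*x^2 + 36*x + 9) dx. Term by term:
    ∫_0^3 36*x^2 dx = 324;  ∫_0^3 36*x dx = 162;  ∫_0^3 9 dx = 27.
  Sum: 324 + 162 + 27 = 513.
Adding: ||u||_{H^1}^2 = 6669/10 + 513 = 11799/10.


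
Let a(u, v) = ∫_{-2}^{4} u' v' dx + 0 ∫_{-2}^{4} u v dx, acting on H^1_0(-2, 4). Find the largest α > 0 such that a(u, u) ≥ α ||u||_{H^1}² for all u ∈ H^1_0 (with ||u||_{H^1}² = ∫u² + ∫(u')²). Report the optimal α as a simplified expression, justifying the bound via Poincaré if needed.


α = π^2/(π^2 + 36)

Coercivity of a(·,·) on H^1_0(-2, 4) means a(u, u) ≥ α ||u||_{H^1}² for every u ∈ H^1_0.
The interval has length L = 6, and Poincaré/coercivity depend only on L. Here a(u, u) = ∫(u')² + (0)·∫u².
Here c = 0, so a(u,u) = ∫(u')² alone. The condition a(u,u) ≥ α||u||_{H^1}² reads (1−α)∫(u')² ≥ (α−c)∫u². Any admissible α is ≤ 1 (rapidly oscillating u have ∫u²/∫(u')² → 0), and α = 1 would force 0 ≥ (1−c)∫u², impossible since c < 1; so 1−α > 0. By the sharp Poincaré inequality on H^1_0 of an interval of length L, ∫(u')² ≥ (π/L)²∫u² with equality for the first sine mode sin(π(x−x₀)/L) (x₀ the left endpoint), so the inequality holds for all u iff (1−α)(π/L)² ≥ α − c, i.e. α ≤ ((π/L)² + c)/((π/L)² + 1) = (1 + c(L/π)²)/(1 + (L/π)²). (Direct route, valid since c ≤ 0: Poincaré gives c∫u² ≥ c(L/π)²∫(u')², so a(u,u) ≥ (1 + c(L/π)²)∫(u')², while ||u||_{H^1}² ≤ (1 + (L/π)²)∫(u')²; dividing yields the same α.) With (π/L)² = π^2/36 and c = 0, the largest admissible constant is α = ((π/L)² + c)/((π/L)² + 1).
Simplifying, α = π^2/(π^2 + 36).


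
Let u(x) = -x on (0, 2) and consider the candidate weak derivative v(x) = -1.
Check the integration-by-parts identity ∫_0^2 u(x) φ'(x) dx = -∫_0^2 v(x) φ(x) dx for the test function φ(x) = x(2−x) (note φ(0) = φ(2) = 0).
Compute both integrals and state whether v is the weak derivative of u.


LHS = 4/3, RHS = 4/3. Yes, v = u' weakly.

u(x) = -x, classical derivative u'(x) = -1.
φ(x) = x(2−x), so φ'(x) = 2 - 2*x.
Note φ(0) = φ(2) = 0, so the boundary term u·φ vanishes.
LHS = ∫_0^2 u(x) φ'(x) dx = ∫_0^2 (2*x^2 - 2*x) dx. Term by term:
  ∫_0^2 2*x^2 dx = 16/3;  ∫_0^2 -2*x dx = -4.
Sum: 16/3 − 4 = 4/3.
So LHS = 4/3.
∫_0^2 v(x) φ(x) dx = ∫_0^2 (x^2 - 2*x) dx. Term by term:
  ∫_0^2 x^2 dx = 8/3;  ∫_0^2 -2*x dx = -4.
Sum: 8/3 − 4 = -4/3.
So RHS = -∫_0^2 v(x) φ(x) dx = 4/3.
LHS = RHS, so the identity holds for this test φ.
Moreover u is smooth here and v(x) = u'(x) = -1 pointwise, so the identity holds for every test function. Hence v is the weak derivative of u.


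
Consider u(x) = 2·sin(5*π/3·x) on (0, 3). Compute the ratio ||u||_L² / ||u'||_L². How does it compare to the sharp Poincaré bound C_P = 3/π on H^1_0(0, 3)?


||u||_L² / ||u'||_L² = 3/(5*π) < C_P = 3/π.

u(x) = 2·sin(5*π/3·x), so u'(x) = 10*π*cos(5*π*x/3)/3.
Writing u(x) = A·sin(kπx/L) with A = 2 and k = 5, use ∫_0^L sin²(kπx/L) dx = L/2 and ∫_0^L cos²(kπx/L) dx = L/2.
u² = 4·sin²(5*π/3·x) and (u')² = 100*π^2/9·cos²(5*π/3·x), and each of sin², cos² integrates to L/2 = 3/2 over (0, 3).
∫_0^3 u² dx = 6, so ||u||_L² = sqrt(6).
∫_0^3 (u')² dx = 50*π^2/3, so ||u'||_L² = 5*sqrt(6)*π/3.
Ratio ||u||_L² / ||u'||_L² = 3/(5*π).
Sharp Poincaré constant on H^1_0(0, 3) is C_P = L/π = 3/π, achieved by sin(π/3·x).
This is the k = 5 harmonic; the ratio L/(kπ) is strictly less than C_P = L/π, consistent with the sharp inequality ||u||_L² ≤ C_P ||u'||_L².


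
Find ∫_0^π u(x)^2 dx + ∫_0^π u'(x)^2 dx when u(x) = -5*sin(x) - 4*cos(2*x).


||u||_{H^1(0,π)}^2 = -400/3 + 65*π

u'(x) = 8*sin(2*x) - 5*cos(x).
Expand u² and (u')² and integrate term by term on (0, π), using: for integers n ≥ 1, ∫_0^π sin²(nx) dx = ∫_0^π cos²(nx) dx = π/2; for n ≠ n', ∫_0^π sin(nx)sin(n'x) dx = ∫_0^π cos(nx)cos(n'x) dx = 0; and by product-to-sum, ∫_0^π sin(nx)cos(n'x) dx = ½∫_0^π [sin((n+n')x) + sin((n−n')x)] dx, which is 0 when n+n' is even and 2n/(n²−n'²) when n+n' is odd (it need not vanish on (0, π)).
  u² squared terms: (-5)²·∫sin(x)² dx = 25·π/2 = 25*π/2;  (-4)²·∫cos(2x)² dx = 16·π/2 = 8*π.
  u² cross terms: 2·(-5)·(-4)·∫sin(x)·cos(2x) dx = 40·(-2/3) = -80/3.
  So ∫_0^π u² dx = 25*π/2 + 8*π − 80/3 = -80/3 + 41*π/2.
  (u')² squared terms: (-5)²·∫cos(x)² dx = 25·π/2 = 25*π/2;  (8)²·∫sin(2x)² dx = 64·π/2 = 32*π.
  (u')² cross terms: 2·(-5)·(8)·∫cos(x)·sin(2x) dx = -80·(4/3) = -320/3.
  So ∫_0^π (u')² dx = 25*π/2 + 32*π − 320/3 = -320/3 + 89*π/2.
||u||_{H^1}^2 = (-80/3 + 41*π/2) + (-320/3 + 89*π/2) = -400/3 + 65*π.


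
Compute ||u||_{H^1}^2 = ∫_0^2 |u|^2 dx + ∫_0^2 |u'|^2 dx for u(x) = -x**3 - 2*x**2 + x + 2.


||u||_{H^1}^2 = 21562/105

The H^1 norm (squared) on an interval (0, L) is
  ||u||_{H^1}^2 = ∫_0^L u(x)^2 dx + ∫_0^L u'(x)^2 dx.
Compute u'(x) = -3*x**2 - 4*x + 1.
Then u(x)^2 = x**6 + 4*x**5 + 2*x**4 - 8*x**3 - 7*x**2 + 4*x + 4 and u'(x)^2 = 9*x**4 + 24*x**3 + 10*x**2 - 8*x + 1.
Integrate each monomial from 0 to 2 using ∫_0^2 c·x^n dx = c·2^(n+1)/(n+1):
  ∫_0^2 u(x)^2 dx = ∫_0^2 (x^6 + 4*x^5 + 2*x^4 - 8*x^3 - 7*x^2 + 4*x + 4) dx. Term by term:
    ∫_0^2 x^6 dx = 128/7;  ∫_0^2 4*x^5 dx = 128/3;  ∫_0^2 2*x^4 dx = 64/5;
    ∫_0^2 -8*x^3 dx = -32;  ∫_0^2 -7*x^2 dx = -56/3;  ∫_0^2 4*x dx = 8;
    ∫_0^2 4 dx = 8.
  Sum: 128/7 + 128/3 + 64/5 − 32 − 56/3 + 8 + 8 = 1368/35.
  ∫_0^2 u'(x)^2 dx = ∫_0^2 (9*x^4 + 24*x^3 + 10*x^2 - 8*x + 1) dx. Term by term:
    ∫_0^2 9*x^4 dx = 288/5;  ∫_0^2 24*x^3 dx = 96;  ∫_0^2 10*x^2 dx = 80/3;
    ∫_0^2 -8*x dx = -16;  ∫_0^2 1 dx = 2.
  Sum: 288/5 + 96 + 80/3 − 16 + 2 = 2494/15.
Adding: ||u||_{H^1}^2 = 1368/35 + 2494/15 = 21562/105.


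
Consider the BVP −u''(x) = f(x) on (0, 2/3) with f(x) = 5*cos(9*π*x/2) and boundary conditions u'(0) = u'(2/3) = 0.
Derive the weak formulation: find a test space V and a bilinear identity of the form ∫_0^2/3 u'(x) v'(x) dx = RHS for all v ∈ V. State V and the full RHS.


V = H^1(0, 2/3) (no boundary constraint on v; u is determined up to an additive constant); weak form: ∫_0^2/3 u'v' dx = ∫_0^2/3 (5*cos(9*π*x/2)) v dx for all v ∈ V.

Multiply both sides by a test function v and integrate from 0 to 2/3:
  ∫_0^2/3 −u''(x) v(x) dx = ∫_0^2/3 f(x) v(x) dx.
Integrate the LHS by parts once:
  ∫_0^2/3 −u'' v dx = −[u'(x) v(x)]_0^2/3 + ∫_0^2/3 u'(x) v'(x) dx.
Thus ∫_0^2/3 u'(x) v'(x) dx = ∫_0^2/3 f(x) v(x) dx + [u'(x) v(x)]_0^2/3.
Choose V so that boundary terms are either known or forced to vanish.
u has homogeneous Neumann: u'(0) = u'(2/3) = 0. So [u' v]_0^2/3 = 0·v(2/3) − 0·v(0) = 0 for any v; take V = H^1(0, 2/3).
Weak formulation: find u (satisfying any essential BC) such that ∫_0^2/3 u'(x) v'(x) dx = ∫_0^2/3 f v dx for all v ∈ V (homogeneous Neumann, so boundary terms vanish).
Substituting f(x) = 5*cos(9*π*x/2), the right-hand side is ∫_0^2/3 (5*cos(9*π*x/2)) v dx.
Compatibility check (pure Neumann): taking v ≡ 1 ∈ V gives 0 = ∫_0^2/3 f dx + (0) − (0), i.e. ∫_0^2/3 f dx must equal u'(0) − u'(2/3) = 0. Indeed ∫_0^2/3 (5*cos(9*π*x/2)) dx = 0, so the data are compatible. The solution is then unique only up to an additive constant (fix it e.g. by requiring ∫_0^2/3 u dx = 0).


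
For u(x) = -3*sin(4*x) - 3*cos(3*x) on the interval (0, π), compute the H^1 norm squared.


||u||_{H^1(0,π)}^2 = 1440/7 + 243*π/2

u'(x) = 9*sin(3*x) - 12*cos(4*x).
Expand u² and (u')² and integrate term by term on (0, π), using: for integers n ≥ 1, ∫_0^π sin²(nx) dx = ∫_0^π cos²(nx) dx = π/2; for n ≠ n', ∫_0^π sin(nx)sin(n'x) dx = ∫_0^π cos(nx)cos(n'x) dx = 0; and by product-to-sum, ∫_0^π sin(nx)cos(n'x) dx = ½∫_0^π [sin((n+n')x) + sin((n−n')x)] dx, which is 0 when n+n' is even and 2n/(n²−n'²) when n+n' is odd (it need not vanish on (0, π)).
  u² squared terms: (-3)²·∫cos(3x)² dx = 9·π/2 = 9*π/2;  (-3)²·∫sin(4x)² dx = 9·π/2 = 9*π/2.
  u² cross terms: 2·(-3)·(-3)·∫cos(3x)·sin(4x) dx = 18·(8/7) = 144/7.
  So ∫_0^π u² dx = 9*π/2 + 9*π/2 + 144/7 = 144/7 + 9*π.
  (u')² squared terms: (-12)²·∫cos(4x)² dx = 144·π/2 = 72*π;  (9)²·∫sin(3x)² dx = 81·π/2 = 81*π/2.
  (u')² cross terms: 2·(-12)·(9)·∫cos(4x)·sin(3x) dx = -216·(-6/7) = 1296/7.
  So ∫_0^π (u')² dx = 72*π + 81*π/2 + 1296/7 = 1296/7 + 225*π/2.
||u||_{H^1}^2 = (144/7 + 9*π) + (1296/7 + 225*π/2) = 1440/7 + 243*π/2.


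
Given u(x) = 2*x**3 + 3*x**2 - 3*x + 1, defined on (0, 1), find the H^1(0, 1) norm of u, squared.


||u||_{H^1}^2 = 1237/70

The H^1 norm (squared) on an interval (0, L) is
  ||u||_{H^1}^2 = ∫_0^L u(x)^2 dx + ∫_0^L u'(x)^2 dx.
Compute u'(x) = 6*x**2 + 6*x - 3.
Then u(x)^2 = 4*x**6 + 12*x**5 - 3*x**4 - 14*x**3 + 15*x**2 - 6*x + 1 and u'(x)^2 = 36*x**4 + 72*x**3 - 36*x + 9.
Integrate each monomial from 0 to 1 using ∫_0^1 c·x^n dx = c·1^(n+1)/(n+1):
  ∫_0^1 u(x)^2 dx = ∫_0^1 (4*x^6 + 12*x^5 - 3*x^4 - 14*x^3 + 15*x^2 - 6*x + 1) dx. Term by term:
    ∫_0^1 4*x^6 dx = 4/7;  ∫_0^1 12*x^5 dx = 2;  ∫_0^1 -3*x^4 dx = -3/5;
    ∫_0^1 -14*x^3 dx = -7/2;  ∫_0^1 15*x^2 dx = 5;  ∫_0^1 -6*x dx = -3;
    ∫_0^1 1 dx = 1.
  Sum: 4/7 + 2 − 3/5 − 7/2 + 5 − 3 + 1 = 103/70.
  ∫_0^1 u'(x)^2 dx = ∫_0^1 (36*x^4 + 72*x^3 - 36*x + 9) dx. Term by term:
    ∫_0^1 36*x^4 dx = 36/5;  ∫_0^1 72*x^3 dx = 18;  ∫_0^1 -36*x dx = -18;
    ∫_0^1 9 dx = 9.
  Sum: 36/5 + 18 − 18 + 9 = 81/5.
Adding: ||u||_{H^1}^2 = 103/70 + 81/5 = 1237/70.


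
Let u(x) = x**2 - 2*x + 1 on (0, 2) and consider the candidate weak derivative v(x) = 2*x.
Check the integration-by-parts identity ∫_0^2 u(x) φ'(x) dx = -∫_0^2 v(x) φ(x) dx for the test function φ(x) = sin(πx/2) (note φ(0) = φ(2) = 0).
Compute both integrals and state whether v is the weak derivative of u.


LHS = 0, RHS = -8/π. No, v is not the weak derivative of u.

u(x) = x**2 - 2*x + 1, classical derivative u'(x) = 2*x - 2.
φ(x) = sin(πx/2), so φ'(x) = π*cos(π*x/2)/2.
Note φ(0) = φ(2) = 0, so the boundary term u·φ vanishes.
LHS = ∫_0^2 u(x) φ'(x) dx = ∫_0^2 (π*x^2*cos(π*x/2)/2 - π*x*cos(π*x/2) + π*cos(π*x/2)/2) dx. Term by term:
  ∫_0^2 π*cos(π*x/2)/2 dx = 0;  ∫_0^2 π*x^2*cos(π*x/2)/2 dx = -8/π;  ∫_0^2 -π*x*cos(π*x/2) dx = 8/π.
Sum: 0 − 8/π + 8/π = 0.
So LHS = 0.
∫_0^2 v(x) φ(x) dx = ∫_0^2 (2*x*sin(π*x/2)) dx. Term by term:
  ∫_0^2 2*x*sin(π*x/2) dx = 8/π.
So RHS = -∫_0^2 v(x) φ(x) dx = -8/π.
LHS − RHS = 8/π ≠ 0, so the identity fails.
(For a valid weak derivative the identity must hold for EVERY test function, in particular this one. The failure shows v is NOT the weak derivative of u.)
Correct weak derivative would be u'(x) = 2*x - 2.


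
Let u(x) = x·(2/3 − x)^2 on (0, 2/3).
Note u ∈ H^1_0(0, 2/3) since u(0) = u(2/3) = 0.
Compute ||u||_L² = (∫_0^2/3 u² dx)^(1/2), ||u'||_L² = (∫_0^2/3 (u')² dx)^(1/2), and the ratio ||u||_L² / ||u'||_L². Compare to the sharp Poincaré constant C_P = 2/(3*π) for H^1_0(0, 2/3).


||u||_L² / ||u'||_L² = sqrt(14)/21 < C_P = 2/(3*π).

u(x) = x·(2/3 − x)^2, so u'(x) = (3*x - 2)*(9*x - 2)/9.
u(x) = x·(2/3 − x)^2 vanishes at x = 0 and x = 2/3, so u ∈ H^1_0(0, 2/3). Differentiate via the product rule and integrate the resulting polynomials term by term.
  ∫_0^2/3 u² dx = ∫_0^2/3 (x^6 - 8*x^5/3 + 8*x^4/3 - 32*x^3/27 + 16*x^2/81) dx. Term by term:
    ∫_0^2/3 x^6 dx = 128/15309;  ∫_0^2/3 -8*x^5/3 dx = -256/6561;  ∫_0^2/3 8*x^4/3 dx = 256/3645;
    ∫_0^2/3 -32*x^3/27 dx = -128/2187;  ∫_0^2/3 16*x^2/81 dx = 128/6561.
  Sum: 128/15309 − 256/6561 + 256/3645 − 128/2187 + 128/6561 = 128/229635.
  ∫_0^2/3 (u')² dx = ∫_0^2/3 (9*x^4 - 16*x^3 + 88*x^2/9 - 64*x/27 + 16/81) dx. Term by term:
    ∫_0^2/3 9*x^4 dx = 32/135;  ∫_0^2/3 -16*x^3 dx = -64/81;  ∫_0^2/3 88*x^2/9 dx = 704/729;
    ∫_0^2/3 -64*x/27 dx = -128/243;  ∫_0^2/3 16/81 dx = 32/243.
  Sum: 32/135 − 64/81 + 704/729 − 128/243 + 32/243 = 64/3645.
∫_0^2/3 u² dx = 128/229635, so ||u||_L² = 8*sqrt(70)/2835.
∫_0^2/3 (u')² dx = 64/3645, so ||u'||_L² = 8*sqrt(5)/135.
Ratio ||u||_L² / ||u'||_L² = sqrt(14)/21.
Sharp Poincaré constant on H^1_0(0, 2/3) is C_P = L/π = 2/(3*π), achieved by sin(3*π/2·x).
A polynomial bump cannot attain the sharp Poincaré constant (only the first sine eigenfunction does), so the ratio is strictly less than C_P, consistent with ||u||_L² ≤ C_P ||u'||_L².


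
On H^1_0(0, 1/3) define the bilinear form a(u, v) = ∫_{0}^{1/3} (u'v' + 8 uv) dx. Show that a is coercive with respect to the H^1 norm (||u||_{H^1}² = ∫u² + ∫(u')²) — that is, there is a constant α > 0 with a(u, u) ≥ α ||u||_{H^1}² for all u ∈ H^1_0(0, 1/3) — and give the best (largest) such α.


α = 1

Coercivity of a(·,·) on H^1_0(0, 1/3) means a(u, u) ≥ α ||u||_{H^1}² for every u ∈ H^1_0.
The interval has length L = 1/3, and Poincaré/coercivity depend only on L. Here a(u, u) = ∫(u')² + (8)·∫u².
Here c = 8 ≥ 1, so a(u,u) = ∫(u')² + c∫u² ≥ ∫(u')² + ∫u² = ||u||_{H^1}², i.e. α = 1 works. No larger α is possible: a(u,u) ≥ α||u||_{H^1}² means (1−α)∫(u')² ≥ (α−c)∫u², and for the modes u_n = sin(nπ(x−x₀)/L) (x₀ the left endpoint) one has ∫u_n²/∫(u_n')² = (L/(nπ))² → 0, so a(u_n,u_n)/||u_n||_{H^1}² → 1. Hence the optimal constant is α = 1.
Therefore α = 1.


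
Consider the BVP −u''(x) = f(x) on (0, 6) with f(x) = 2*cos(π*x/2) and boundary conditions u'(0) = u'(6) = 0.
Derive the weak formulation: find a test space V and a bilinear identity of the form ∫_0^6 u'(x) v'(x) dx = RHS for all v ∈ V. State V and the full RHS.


V = H^1(0, 6) (no boundary constraint on v; u is determined up to an additive constant); weak form: ∫_0^6 u'v' dx = ∫_0^6 (2*cos(π*x/2)) v dx for all v ∈ V.

Multiply both sides by a test function v and integrate from 0 to 6:
  ∫_0^6 −u''(x) v(x) dx = ∫_0^6 f(x) v(x) dx.
Integrate the LHS by parts once:
  ∫_0^6 −u'' v dx = −[u'(x) v(x)]_0^6 + ∫_0^6 u'(x) v'(x) dx.
Thus ∫_0^6 u'(x) v'(x) dx = ∫_0^6 f(x) v(x) dx + [u'(x) v(x)]_0^6.
Choose V so that boundary terms are either known or forced to vanish.
u has homogeneous Neumann: u'(0) = u'(6) = 0. So [u' v]_0^6 = 0·v(6) − 0·v(0) = 0 for any v; take V = H^1(0, 6).
Weak formulation: find u (satisfying any essential BC) such that ∫_0^6 u'(x) v'(x) dx = ∫_0^6 f v dx for all v ∈ V (homogeneous Neumann, so boundary terms vanish).
Substituting f(x) = 2*cos(π*x/2), the right-hand side is ∫_0^6 (2*cos(π*x/2)) v dx.
Compatibility check (pure Neumann): taking v ≡ 1 ∈ V gives 0 = ∫_0^6 f dx + (0) − (0), i.e. ∫_0^6 f dx must equal u'(0) − u'(6) = 0. Indeed ∫_0^6 (2*cos(π*x/2)) dx = 0, so the data are compatible. The solution is then unique only up to an additive constant (fix it e.g. by requiring ∫_0^6 u dx = 0).


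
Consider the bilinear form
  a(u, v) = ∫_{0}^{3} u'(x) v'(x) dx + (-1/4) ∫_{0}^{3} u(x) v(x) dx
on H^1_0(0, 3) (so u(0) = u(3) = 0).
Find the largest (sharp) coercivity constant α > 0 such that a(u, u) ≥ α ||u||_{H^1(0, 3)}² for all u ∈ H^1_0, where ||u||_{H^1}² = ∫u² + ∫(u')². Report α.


α = (-9/4 + π^2)/(9 + π^2)

Coercivity of a(·,·) on H^1_0(0, 3) means a(u, u) ≥ α ||u||_{H^1}² for every u ∈ H^1_0.
The interval has length L = 3, and Poincaré/coercivity depend only on L. Here a(u, u) = ∫(u')² + (-1/4)·∫u².
Here c = -1/4 < 0 with |c| < (π/L)² = π^2/9, so coercivity still holds. The condition a(u,u) ≥ α||u||_{H^1}² reads (1−α)∫(u')² ≥ (α−c)∫u². Any admissible α is ≤ 1 (rapidly oscillating u have ∫u²/∫(u')² → 0), and α = 1 would force 0 ≥ (1−c)∫u², impossible since c < 1; so 1−α > 0. By the sharp Poincaré inequality on H^1_0 of an interval of length L, ∫(u')² ≥ (π/L)²∫u² with equality for the first sine mode sin(π(x−x₀)/L) (x₀ the left endpoint), so the inequality holds for all u iff (1−α)(π/L)² ≥ α − c, i.e. α ≤ ((π/L)² + c)/((π/L)² + 1) = (1 + c(L/π)²)/(1 + (L/π)²). (Direct route, valid since c ≤ 0: Poincaré gives c∫u² ≥ c(L/π)²∫(u')², so a(u,u) ≥ (1 + c(L/π)²)∫(u')², while ||u||_{H^1}² ≤ (1 + (L/π)²)∫(u')²; dividing yields the same α.) With (π/L)² = π^2/9 and c = -1/4, the largest admissible constant is α = ((π/L)² + c)/((π/L)² + 1).
Simplifying, α = (-9/4 + π^2)/(9 + π^2).
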